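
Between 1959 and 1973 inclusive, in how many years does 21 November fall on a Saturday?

Day of week of November 21 in each year:
1959: Sat ✓, 1960: Mon, 1961: Tue, 1962: Wed, 1963: Thu, 1964: Sat ✓, 1965: Sun, 1966: Mon, 1967: Tue, 1968: Thu, 1969: Fri, 1970: Sat ✓, 1971: Sun, 1972: Tue, 1973: Wed
Saturdays: 1959, 1964, 1970.

3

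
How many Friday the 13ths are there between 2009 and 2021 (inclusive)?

Friday-the-13ths by year:
2009: Feb, Mar, Nov
2010: Aug
2011: May
2012: Jan, Apr, Jul
2013: Sep, Dec
2014: Jun
2015: Feb, Mar, Nov
2016: May
2017: Jan, Oct
2018: Apr, Jul
2019: Sep, Dec
2020: Mar, Nov
2021: Aug

24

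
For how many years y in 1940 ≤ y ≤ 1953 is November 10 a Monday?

3

Day of week of November 10 in each year:
1940: Sun, 1941: Mon ✓, 1942: Tue, 1943: Wed, 1944: Fri, 1945: Sat, 1946: Sun, 1947: Mon ✓, 1948: Wed, 1949: Thu, 1950: Fri, 1951: Sat, 1952: Mon ✓, 1953: Tue
Mondays: 1941, 1947, 1952.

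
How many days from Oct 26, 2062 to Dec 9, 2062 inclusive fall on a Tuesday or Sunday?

12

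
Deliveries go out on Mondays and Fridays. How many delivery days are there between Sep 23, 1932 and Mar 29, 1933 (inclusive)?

54

Sep 23, 1932 is a Friday.
From Sep 23, 1932 to Mar 29, 1933 is 188 days inclusive.
188 = 7 × 26 + 6, so there are 26 full weeks plus 6 extra days.
Each full week contributes 2 days from the set (Mon, Fri): 26 × 2 = 52.
The 6 extra days are Friday, Saturday, Sunday, Monday, Tuesday, Wednesday — 2 of them qualify.
Total: 52 + 2 = 54.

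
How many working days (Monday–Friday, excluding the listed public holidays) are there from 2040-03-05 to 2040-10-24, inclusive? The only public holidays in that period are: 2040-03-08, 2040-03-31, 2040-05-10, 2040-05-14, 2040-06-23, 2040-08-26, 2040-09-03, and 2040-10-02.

163 working days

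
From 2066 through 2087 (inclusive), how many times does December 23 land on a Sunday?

3

Day of week of December 23 in each year:
2066: Thu, 2067: Fri, 2068: Sun ✓, 2069: Mon, 2070: Tue, 2071: Wed, 2072: Fri, 2073: Sat, 2074: Sun ✓, 2075: Mon, 2076: Wed, 2077: Thu, 2078: Fri, 2079: Sat, 2080: Mon, 2081: Tue, 2082: Wed, 2083: Thu, 2084: Sat, 2085: Sun ✓, 2086: Mon, 2087: Tue
Sundays: 2068, 2074, 2085.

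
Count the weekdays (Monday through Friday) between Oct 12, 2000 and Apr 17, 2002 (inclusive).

395 weekdays

Oct 12, 2000 is a Thursday.
That's 553 days from start to end, counting both.
553 = 7 × 79, so the span is exactly 79 full weeks.
Each full week contributes 5 weekdays (Mon–Fri): 79 × 5 = 395.
Total: 395.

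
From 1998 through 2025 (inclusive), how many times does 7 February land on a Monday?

Day of week of February 7 in each year:
1998: Sat, 1999: Sun, 2000: Mon ✓, 2001: Wed, 2002: Thu, 2003: Fri, 2004: Sat, 2005: Mon ✓, 2006: Tue, 2007: Wed, 2008: Thu, 2009: Sat, 2010: Sun, 2011: Mon ✓, 2012: Tue, 2013: Thu, 2014: Fri, 2015: Sat, 2016: Sun, 2017: Tue, 2018: Wed, 2019: Thu, 2020: Fri, 2021: Sun, 2022: Mon ✓, 2023: Tue, 2024: Wed, 2025: Fri
Mondays: 2000, 2005, 2011, 2022.

4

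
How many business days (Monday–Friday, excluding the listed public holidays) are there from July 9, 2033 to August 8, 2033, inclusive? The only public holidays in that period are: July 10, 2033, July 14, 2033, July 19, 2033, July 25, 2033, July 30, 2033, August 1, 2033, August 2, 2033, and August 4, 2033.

15 business days

July 9, 2033 is a Saturday.
From July 9, 2033 to August 8, 2033 is 31 days inclusive.
31 = 7 × 4 + 3, so there are 4 full weeks plus 3 extra days.
Each full week contributes 5 weekdays (Mon–Fri): 4 × 5 = 20.
The 3 extra days are Sat, Sun, Mon — 1 of them qualifies.
Total: 20 + 1 = 21.
Holidays: July 10, 2033 (Sun); July 14, 2033 (Thu); July 19, 2033 (Tue); July 25, 2033 (Mon); July 30, 2033 (Sat); August 1, 2033 (Mon); August 2, 2033 (Tue); August 4, 2033 (Thu).
6 of the 8 holidays fall on weekdays; the rest are weekends and were already excluded.
Business days: 21 − 6 = 15.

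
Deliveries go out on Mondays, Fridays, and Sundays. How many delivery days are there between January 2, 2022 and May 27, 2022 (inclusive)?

63

January 2, 2022 is a Sunday.
From January 2, 2022 to May 27, 2022 is 146 days inclusive.
146 = 7 × 20 + 6, so there are 20 full weeks plus 6 extra days.
Each full week contributes 3 days from the set (Mon, Fri, Sun): 20 × 3 = 60.
The 6 extra days are Sunday, Monday, Tuesday, Wednesday, Thursday, Friday — 3 of them qualify.
Total: 60 + 3 = 63.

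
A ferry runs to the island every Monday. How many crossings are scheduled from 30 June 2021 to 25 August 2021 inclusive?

30 June 2021 is a Wednesday.
The range spans 57 days (inclusive of both endpoints).
57 = 7 × 8 + 1, so there are 8 full weeks plus 1 extra day.
Each full week contributes one Monday: 8 so far.
The 1 extra day is Wednesday — none qualify.
Total: 8 + 0 = 8.

8 Mondays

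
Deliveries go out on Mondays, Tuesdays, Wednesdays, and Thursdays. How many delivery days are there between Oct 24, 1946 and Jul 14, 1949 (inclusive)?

569

Oct 24, 1946 is a Thursday.
From Oct 24, 1946 to Jul 14, 1949 is 995 days inclusive.
995 = 7 × 142 + 1, so there are 142 full weeks plus 1 extra day.
Each full week contributes 4 days from the set (Mon, Tue, Wed, Thu): 142 × 4 = 568.
The 1 extra day is Thursday — 1 of them qualifies.
Total: 568 + 1 = 569.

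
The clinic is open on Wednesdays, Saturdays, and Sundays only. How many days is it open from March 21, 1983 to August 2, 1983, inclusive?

March 21, 1983 is a Monday.
The range spans 135 days (inclusive of both endpoints).
135 = 7 × 19 + 2, so there are 19 full weeks plus 2 extra days.
Each full week contributes 3 days from the set (Wed, Sat, Sun): 19 × 3 = 57.
The 2 extra days are Monday, Tuesday — none qualify.
Total: 57 + 0 = 57.

57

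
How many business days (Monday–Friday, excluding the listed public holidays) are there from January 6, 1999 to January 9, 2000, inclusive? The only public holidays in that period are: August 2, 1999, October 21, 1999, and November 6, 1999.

261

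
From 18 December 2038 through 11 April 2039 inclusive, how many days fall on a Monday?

17 Mondays

18 December 2038 is a Saturday.
From 18 December 2038 to 11 April 2039 is 115 days inclusive.
115 = 7 × 16 + 3, so there are 16 full weeks plus 3 extra days.
Each full week contributes one Monday: 16 so far.
The 3 extra days are Saturday, Sunday, Monday — 1 of them qualifies.
Total: 16 + 1 = 17.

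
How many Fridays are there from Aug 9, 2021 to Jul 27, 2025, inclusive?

Aug 9, 2021 is a Monday.
From Aug 9, 2021 to Jul 27, 2025 is 1449 days inclusive.
1449 = 7 × 207, so the span is exactly 207 full weeks.
Each full week contributes one Friday: 207 so far.
Total: 207.

207 Fridays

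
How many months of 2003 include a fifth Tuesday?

4

A month has five Tuesdays exactly when Tuesday falls within its first (length − 28) days.
Jan: 31 days, starts Wed → 5 of Wed, Thu, Fri
Feb: 28 days, starts Sat → 5 of (none)
Mar: 31 days, starts Sat → 5 of Sat, Sun, Mon
Apr: 30 days, starts Tue → 5 of Tue, Wed ✓
May: 31 days, starts Thu → 5 of Thu, Fri, Sat
Jun: 30 days, starts Sun → 5 of Sun, Mon
Jul: 31 days, starts Tue → 5 of Tue, Wed, Thu ✓
Aug: 31 days, starts Fri → 5 of Fri, Sat, Sun
Sep: 30 days, starts Mon → 5 of Mon, Tue ✓
Oct: 31 days, starts Wed → 5 of Wed, Thu, Fri
Nov: 30 days, starts Sat → 5 of Sat, Sun
Dec: 31 days, starts Mon → 5 of Mon, Tue, Wed ✓
Months with five Tuesdays: Apr, Jul, Sep, Dec.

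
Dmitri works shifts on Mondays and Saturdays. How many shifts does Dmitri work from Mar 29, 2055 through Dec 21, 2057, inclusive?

Mar 29, 2055 is a Monday.
The range spans 999 days (inclusive of both endpoints).
999 = 7 × 142 + 5, so there are 142 full weeks plus 5 extra days.
Each full week contributes 2 days from the set (Mon, Sat): 142 × 2 = 284.
The 5 extra days are Mon, Tue, Wed, Thu, Fri — 1 of them qualifies.
Total: 284 + 1 = 285.

285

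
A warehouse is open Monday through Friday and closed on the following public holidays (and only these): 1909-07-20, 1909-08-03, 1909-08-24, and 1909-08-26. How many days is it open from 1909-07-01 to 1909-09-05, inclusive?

43 working days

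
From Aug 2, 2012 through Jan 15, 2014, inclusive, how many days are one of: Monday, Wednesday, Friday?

Aug 2, 2012 is a Thursday.
The range spans 532 days (inclusive of both endpoints).
532 = 7 × 76, so the span is exactly 76 full weeks.
Each full week contributes 3 days from the set (Mon, Wed, Fri): 76 × 3 = 228.
Total: 228.

228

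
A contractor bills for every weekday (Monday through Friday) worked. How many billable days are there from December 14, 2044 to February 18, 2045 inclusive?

December 14, 2044 is a Wednesday.
From December 14, 2044 to February 18, 2045 is 67 days inclusive.
67 = 7 × 9 + 4, so there are 9 full weeks plus 4 extra days.
Each full week contributes 5 weekdays (Mon–Fri): 9 × 5 = 45.
The 4 extra days are Wednesday, Thursday, Friday, Saturday — 3 of them qualify.
Total: 45 + 3 = 48.

48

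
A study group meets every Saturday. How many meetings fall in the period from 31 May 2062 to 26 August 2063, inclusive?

65 Saturdays

31 May 2062 is a Wednesday.
The range spans 453 days (inclusive of both endpoints).
453 = 7 × 64 + 5, so there are 64 full weeks plus 5 extra days.
Each full week contributes one Saturday: 64 so far.
The 5 extra days are Wednesday, Thursday, Friday, Saturday, Sunday — 1 of them qualifies.
Total: 64 + 1 = 65.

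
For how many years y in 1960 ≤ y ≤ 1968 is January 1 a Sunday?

2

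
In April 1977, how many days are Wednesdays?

1977-04-01 is a Friday.
The range spans 30 days (inclusive of both endpoints).
30 = 7 × 4 + 2, so there are 4 full weeks plus 2 extra days.
Each full week contributes one Wednesday: 4 so far.
The 2 extra days are Friday, Saturday — none qualify.
Total: 4 + 0 = 4.

4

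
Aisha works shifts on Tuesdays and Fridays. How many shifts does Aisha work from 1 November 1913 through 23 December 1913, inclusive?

15

1 November 1913 is a Saturday.
From 1 November 1913 to 23 December 1913 is 53 days inclusive.
53 = 7 × 7 + 4, so there are 7 full weeks plus 4 extra days.
Each full week contributes 2 days from the set (Tue, Fri): 7 × 2 = 14.
The 4 extra days are Sat, Sun, Mon, Tue — 1 of them qualifies.
Total: 14 + 1 = 15.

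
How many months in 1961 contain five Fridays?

A month has five Fridays exactly when Friday falls within its first (length − 28) days.
Jan: 31 days, starts Sun → 5 of Sun, Mon, Tue
Feb: 28 days, starts Wed → 5 of (none)
Mar: 31 days, starts Wed → 5 of Wed, Thu, Fri ✓
Apr: 30 days, starts Sat → 5 of Sat, Sun
May: 31 days, starts Mon → 5 of Mon, Tue, Wed
Jun: 30 days, starts Thu → 5 of Thu, Fri ✓
Jul: 31 days, starts Sat → 5 of Sat, Sun, Mon
Aug: 31 days, starts Tue → 5 of Tue, Wed, Thu
Sep: 30 days, starts Fri → 5 of Fri, Sat ✓
Oct: 31 days, starts Sun → 5 of Sun, Mon, Tue
Nov: 30 days, starts Wed → 5 of Wed, Thu
Dec: 31 days, starts Fri → 5 of Fri, Sat, Sun ✓
Months with five Fridays: Mar, Jun, Sep, Dec.

4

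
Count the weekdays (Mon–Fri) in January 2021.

21 weekdays

1 January 2021 is a Friday.
The range spans 31 days (inclusive of both endpoints).
31 = 7 × 4 + 3, so there are 4 full weeks plus 3 extra days.
Each full week contributes 5 weekdays (Mon–Fri): 4 × 5 = 20.
The 3 extra days are Fri, Sat, Sun — 1 of them qualifies.
Total: 20 + 1 = 21.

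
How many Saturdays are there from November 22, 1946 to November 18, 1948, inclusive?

November 22, 1946 is a Friday.
From November 22, 1946 to November 18, 1948 is 728 days inclusive.
728 = 7 × 104, so the span is exactly 104 full weeks.
Each full week contributes one Saturday: 104 so far.

104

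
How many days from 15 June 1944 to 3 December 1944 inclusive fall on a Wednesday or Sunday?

15 June 1944 is a Thursday.
The range spans 172 days (inclusive of both endpoints).
172 = 7 × 24 + 4, so there are 24 full weeks plus 4 extra days.
Each full week contributes 2 days from the set (Wed, Sun): 24 × 2 = 48.
The 4 extra days are Thursday, Friday, Saturday, Sunday — 1 of them qualifies.
Total: 48 + 1 = 49.

49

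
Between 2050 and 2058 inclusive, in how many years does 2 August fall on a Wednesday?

2

Day of week of August 2 in each year:
2050: Tue, 2051: Wed ✓, 2052: Fri, 2053: Sat, 2054: Sun, 2055: Mon, 2056: Wed ✓, 2057: Thu, 2058: Fri
Wednesdays: 2051, 2056.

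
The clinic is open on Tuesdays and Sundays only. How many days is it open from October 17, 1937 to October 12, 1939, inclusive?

208

October 17, 1937 is a Sunday.
That's 726 days from start to end, counting both.
726 = 7 × 103 + 5, so there are 103 full weeks plus 5 extra days.
Each full week contributes 2 days from the set (Tue, Sun): 103 × 2 = 206.
The 5 extra days are Sun, Mon, Tue, Wed, Thu — 2 of them qualify.
Total: 206 + 2 = 208.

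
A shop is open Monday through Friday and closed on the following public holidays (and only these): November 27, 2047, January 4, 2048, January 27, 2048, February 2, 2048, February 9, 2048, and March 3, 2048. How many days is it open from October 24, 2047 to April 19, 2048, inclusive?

124

October 24, 2047 is a Thursday.
That's 179 days from start to end, counting both.
179 = 7 × 25 + 4, so there are 25 full weeks plus 4 extra days.
Each full week contributes 5 weekdays (Mon–Fri): 25 × 5 = 125.
The 4 extra days are Thursday, Friday, Saturday, Sunday — 2 of them qualify.
Total: 125 + 2 = 127.
Holidays: November 27, 2047 (Wed); January 4, 2048 (Sat); January 27, 2048 (Mon); February 2, 2048 (Sun); February 9, 2048 (Sun); March 3, 2048 (Tue).
3 of the 6 holidays fall on weekdays; the rest are weekends and were already excluded.
Business days: 127 − 3 = 124.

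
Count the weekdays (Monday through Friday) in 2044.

261 weekdays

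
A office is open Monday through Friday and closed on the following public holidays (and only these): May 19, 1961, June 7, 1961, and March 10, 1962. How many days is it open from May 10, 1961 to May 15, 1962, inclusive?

May 10, 1961 is a Wednesday.
From May 10, 1961 to May 15, 1962 is 371 days inclusive.
371 = 7 × 53, so the span is exactly 53 full weeks.
Each full week contributes 5 weekdays (Mon–Fri): 53 × 5 = 265.
Total: 265.
Holidays: May 19, 1961 (Fri); June 7, 1961 (Wed); March 10, 1962 (Sat).
2 of the 3 holidays fall on weekdays; the rest are weekends and were already excluded.
Business days: 265 − 2 = 263.

263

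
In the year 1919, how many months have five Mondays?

4

A month has five Mondays exactly when Monday falls within its first (length − 28) days.
Jan: 31 days, starts Wed → 5 of Wed, Thu, Fri
Feb: 28 days, starts Sat → 5 of (none)
Mar: 31 days, starts Sat → 5 of Sat, Sun, Mon ✓
Apr: 30 days, starts Tue → 5 of Tue, Wed
May: 31 days, starts Thu → 5 of Thu, Fri, Sat
Jun: 30 days, starts Sun → 5 of Sun, Mon ✓
Jul: 31 days, starts Tue → 5 of Tue, Wed, Thu
Aug: 31 days, starts Fri → 5 of Fri, Sat, Sun
Sep: 30 days, starts Mon → 5 of Mon, Tue ✓
Oct: 31 days, starts Wed → 5 of Wed, Thu, Fri
Nov: 30 days, starts Sat → 5 of Sat, Sun
Dec: 31 days, starts Mon → 5 of Mon, Tue, Wed ✓
Months with five Mondays: Mar, Jun, Sep, Dec.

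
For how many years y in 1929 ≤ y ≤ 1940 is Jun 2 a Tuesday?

Day of week of June 2 in each year:
1929: Sun, 1930: Mon, 1931: Tue ✓, 1932: Thu, 1933: Fri, 1934: Sat, 1935: Sun, 1936: Tue ✓, 1937: Wed, 1938: Thu, 1939: Fri, 1940: Sun
Tuesdays: 1931, 1936.

2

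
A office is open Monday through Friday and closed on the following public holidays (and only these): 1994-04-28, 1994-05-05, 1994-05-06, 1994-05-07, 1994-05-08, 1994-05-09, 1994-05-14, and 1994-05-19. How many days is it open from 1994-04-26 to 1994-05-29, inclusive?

19

1994-04-26 is a Tuesday.
That's 34 days from start to end, counting both.
34 = 7 × 4 + 6, so there are 4 full weeks plus 6 extra days.
Each full week contributes 5 weekdays (Mon–Fri): 4 × 5 = 20.
The 6 extra days are Tuesday, Wednesday, Thursday, Friday, Saturday, Sunday — 4 of them qualify.
Total: 20 + 4 = 24.
Holidays: 1994-04-28 (Thu); 1994-05-05 (Thu); 1994-05-06 (Fri); 1994-05-07 (Sat); 1994-05-08 (Sun); 1994-05-09 (Mon); 1994-05-14 (Sat); 1994-05-19 (Thu).
5 of the 8 holidays fall on weekdays; the rest are weekends and were already excluded.
Business days: 24 − 5 = 19.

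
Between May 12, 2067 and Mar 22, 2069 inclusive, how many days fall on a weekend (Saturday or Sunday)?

194

May 12, 2067 is a Thursday.
The range spans 681 days (inclusive of both endpoints).
681 = 7 × 97 + 2, so there are 97 full weeks plus 2 extra days.
Each full week contributes 2 weekend days (Sat, Sun): 97 × 2 = 194.
The 2 extra days are Thu, Fri — none qualify.
Total: 194 + 0 = 194.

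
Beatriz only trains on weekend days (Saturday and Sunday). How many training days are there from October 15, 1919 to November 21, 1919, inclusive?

October 15, 1919 is a Wednesday.
From October 15, 1919 to November 21, 1919 is 38 days inclusive.
38 = 7 × 5 + 3, so there are 5 full weeks plus 3 extra days.
Each full week contributes 2 weekend days (Sat, Sun): 5 × 2 = 10.
The 3 extra days are Wed, Thu, Fri — none qualify.
Total: 10 + 0 = 10.

10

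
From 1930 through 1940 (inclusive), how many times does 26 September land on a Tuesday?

2

Day of week of September 26 in each year:
1930: Fri, 1931: Sat, 1932: Mon, 1933: Tue ✓, 1934: Wed, 1935: Thu, 1936: Sat, 1937: Sun, 1938: Mon, 1939: Tue ✓, 1940: Thu
Tuesdays: 1933, 1939.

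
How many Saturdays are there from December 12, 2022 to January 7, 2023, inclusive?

4

December 12, 2022 is a Monday.
From December 12, 2022 to January 7, 2023 is 27 days inclusive.
27 = 7 × 3 + 6, so there are 3 full weeks plus 6 extra days.
Each full week contributes one Saturday: 3 so far.
The 6 extra days are Monday, Tuesday, Wednesday, Thursday, Friday, Saturday — 1 of them qualifies.
Total: 3 + 1 = 4.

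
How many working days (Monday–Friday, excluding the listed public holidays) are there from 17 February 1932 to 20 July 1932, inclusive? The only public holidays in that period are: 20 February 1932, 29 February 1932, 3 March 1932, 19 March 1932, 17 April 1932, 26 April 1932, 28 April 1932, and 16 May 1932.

106 working days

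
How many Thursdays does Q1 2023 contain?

1 January 2023 is a Sunday.
That's 90 days from start to end, counting both.
90 = 7 × 12 + 6, so there are 12 full weeks plus 6 extra days.
Each full week contributes one Thursday: 12 so far.
The 6 extra days are Sunday, Monday, Tuesday, Wednesday, Thursday, Friday — 1 of them qualifies.
Total: 12 + 1 = 13.

13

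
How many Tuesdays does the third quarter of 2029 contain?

13

July 1, 2029 is a Sunday.
The range spans 92 days (inclusive of both endpoints).
92 = 7 × 13 + 1, so there are 13 full weeks plus 1 extra day.
Each full week contributes one Tuesday: 13 so far.
The 1 extra day is Sun — none qualify.
Total: 13 + 0 = 13.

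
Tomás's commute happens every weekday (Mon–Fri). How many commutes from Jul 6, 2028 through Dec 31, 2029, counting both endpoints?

Jul 6, 2028 is a Thursday.
From Jul 6, 2028 to Dec 31, 2029 is 544 days inclusive.
544 = 7 × 77 + 5, so there are 77 full weeks plus 5 extra days.
Each full week contributes 5 weekdays (Mon–Fri): 77 × 5 = 385.
The 5 extra days are Thursday, Friday, Saturday, Sunday, Monday — 3 of them qualify.
Total: 385 + 3 = 388.

388 weekdays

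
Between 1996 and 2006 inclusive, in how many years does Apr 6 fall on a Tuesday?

Day of week of April 6 in each year:
1996: Sat, 1997: Sun, 1998: Mon, 1999: Tue ✓, 2000: Thu, 2001: Fri, 2002: Sat, 2003: Sun, 2004: Tue ✓, 2005: Wed, 2006: Thu
Tuesdays: 1999, 2004.

2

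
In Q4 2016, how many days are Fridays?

13

October 1, 2016 is a Saturday.
That's 92 days from start to end, counting both.
92 = 7 × 13 + 1, so there are 13 full weeks plus 1 extra day.
Each full week contributes one Friday: 13 so far.
The 1 extra day is Saturday — none qualify.
Total: 13 + 0 = 13.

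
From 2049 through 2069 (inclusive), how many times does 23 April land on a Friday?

Day of week of April 23 in each year:
2049: Fri ✓, 2050: Sat, 2051: Sun, 2052: Tue, 2053: Wed, 2054: Thu, 2055: Fri ✓, 2056: Sun, 2057: Mon, 2058: Tue, 2059: Wed, 2060: Fri ✓, 2061: Sat, 2062: Sun, 2063: Mon, 2064: Wed, 2065: Thu, 2066: Fri ✓, 2067: Sat, 2068: Mon, 2069: Tue
Fridays: 2049, 2055, 2060, 2066.

4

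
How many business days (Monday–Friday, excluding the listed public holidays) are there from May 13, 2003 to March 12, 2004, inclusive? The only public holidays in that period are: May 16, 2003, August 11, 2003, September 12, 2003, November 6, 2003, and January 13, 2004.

May 13, 2003 is a Tuesday.
The range spans 305 days (inclusive of both endpoints).
305 = 7 × 43 + 4, so there are 43 full weeks plus 4 extra days.
Each full week contributes 5 weekdays (Mon–Fri): 43 × 5 = 215.
The 4 extra days are Tue, Wed, Thu, Fri — 4 of them qualify.
Total: 215 + 4 = 219.
Holidays: May 16, 2003 (Fri); August 11, 2003 (Mon); September 12, 2003 (Fri); November 6, 2003 (Thu); January 13, 2004 (Tue).
All 5 holidays fall on weekdays, so subtract 5.
Business days: 219 − 5 = 214.

214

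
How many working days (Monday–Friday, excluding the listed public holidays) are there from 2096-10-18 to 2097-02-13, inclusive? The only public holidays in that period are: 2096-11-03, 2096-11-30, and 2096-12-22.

84

2096-10-18 is a Thursday.
The range spans 119 days (inclusive of both endpoints).
119 = 7 × 17, so the span is exactly 17 full weeks.
Each full week contributes 5 weekdays (Mon–Fri): 17 × 5 = 85.
Holidays: 2096-11-03 (Sat); 2096-11-30 (Fri); 2096-12-22 (Sat).
1 of the 3 holidays fall on weekdays; the rest are weekends and were already excluded.
Business days: 85 − 1 = 84.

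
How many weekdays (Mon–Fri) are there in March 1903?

22 weekdays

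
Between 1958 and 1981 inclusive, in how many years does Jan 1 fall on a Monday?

Day of week of January 1 in each year:
1958: Wed, 1959: Thu, 1960: Fri, 1961: Sun, 1962: Mon ✓, 1963: Tue, 1964: Wed, 1965: Fri, 1966: Sat, 1967: Sun, 1968: Mon ✓, 1969: Wed, 1970: Thu, 1971: Fri, 1972: Sat, 1973: Mon ✓, 1974: Tue, 1975: Wed, 1976: Thu, 1977: Sat, 1978: Sun, 1979: Mon ✓, 1980: Tue, 1981: Thu
Mondays: 1962, 1968, 1973, 1979.

4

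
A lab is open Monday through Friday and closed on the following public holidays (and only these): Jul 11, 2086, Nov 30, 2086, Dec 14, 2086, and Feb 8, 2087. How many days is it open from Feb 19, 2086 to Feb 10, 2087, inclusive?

254 business days

Feb 19, 2086 is a Tuesday.
The range spans 357 days (inclusive of both endpoints).
357 = 7 × 51, so the span is exactly 51 full weeks.
Each full week contributes 5 weekdays (Mon–Fri): 51 × 5 = 255.
Total: 255.
Holidays: Jul 11, 2086 (Thu); Nov 30, 2086 (Sat); Dec 14, 2086 (Sat); Feb 8, 2087 (Sat).
1 of the 4 holidays fall on weekdays; the rest are weekends and were already excluded.
Business days: 255 − 1 = 254.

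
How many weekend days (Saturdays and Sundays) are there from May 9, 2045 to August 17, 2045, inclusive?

May 9, 2045 is a Tuesday.
The range spans 101 days (inclusive of both endpoints).
101 = 7 × 14 + 3, so there are 14 full weeks plus 3 extra days.
Each full week contributes 2 weekend days (Sat, Sun): 14 × 2 = 28.
The 3 extra days are Tuesday, Wednesday, Thursday — none qualify.
Total: 28 + 0 = 28.

28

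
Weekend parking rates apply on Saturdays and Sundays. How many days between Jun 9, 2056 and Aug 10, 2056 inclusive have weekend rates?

Jun 9, 2056 is a Friday.
From Jun 9, 2056 to Aug 10, 2056 is 63 days inclusive.
63 = 7 × 9, so the span is exactly 9 full weeks.
Each full week contributes 2 weekend days (Sat, Sun): 9 × 2 = 18.

18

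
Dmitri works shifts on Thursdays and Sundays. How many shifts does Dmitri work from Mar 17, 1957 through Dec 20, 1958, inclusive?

184

Mar 17, 1957 is a Sunday.
That's 644 days from start to end, counting both.
644 = 7 × 92, so the span is exactly 92 full weeks.
Each full week contributes 2 days from the set (Thu, Sun): 92 × 2 = 184.
Total: 184.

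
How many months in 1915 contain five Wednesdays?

4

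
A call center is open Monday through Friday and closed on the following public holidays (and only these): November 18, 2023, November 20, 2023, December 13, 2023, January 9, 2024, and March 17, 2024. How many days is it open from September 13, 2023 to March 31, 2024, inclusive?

140 business days

September 13, 2023 is a Wednesday.
From September 13, 2023 to March 31, 2024 is 201 days inclusive.
201 = 7 × 28 + 5, so there are 28 full weeks plus 5 extra days.
Each full week contributes 5 weekdays (Mon–Fri): 28 × 5 = 140.
The 5 extra days are Wed, Thu, Fri, Sat, Sun — 3 of them qualify.
Total: 140 + 3 = 143.
Holidays: November 18, 2023 (Sat); November 20, 2023 (Mon); December 13, 2023 (Wed); January 9, 2024 (Tue); March 17, 2024 (Sun).
3 of the 5 holidays fall on weekdays; the rest are weekends and were already excluded.
Business days: 143 − 3 = 140.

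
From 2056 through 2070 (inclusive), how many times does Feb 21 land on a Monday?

3

Day of week of February 21 in each year:
2056: Mon ✓, 2057: Wed, 2058: Thu, 2059: Fri, 2060: Sat, 2061: Mon ✓, 2062: Tue, 2063: Wed, 2064: Thu, 2065: Sat, 2066: Sun, 2067: Mon ✓, 2068: Tue, 2069: Thu, 2070: Fri
Mondays: 2056, 2061, 2067.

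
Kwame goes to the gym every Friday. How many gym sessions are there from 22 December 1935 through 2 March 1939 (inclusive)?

22 December 1935 is a Sunday.
The range spans 1167 days (inclusive of both endpoints).
1167 = 7 × 166 + 5, so there are 166 full weeks plus 5 extra days.
Each full week contributes one Friday: 166 so far.
The 5 extra days are Sun, Mon, Tue, Wed, Thu — none qualify.
Total: 166 + 0 = 166.

166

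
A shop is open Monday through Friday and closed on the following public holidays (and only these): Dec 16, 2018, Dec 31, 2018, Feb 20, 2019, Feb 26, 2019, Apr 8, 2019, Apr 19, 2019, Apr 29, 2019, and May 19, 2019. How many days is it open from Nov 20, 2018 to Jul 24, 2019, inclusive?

171

Nov 20, 2018 is a Tuesday.
That's 247 days from start to end, counting both.
247 = 7 × 35 + 2, so there are 35 full weeks plus 2 extra days.
Each full week contributes 5 weekdays (Mon–Fri): 35 × 5 = 175.
The 2 extra days are Tue, Wed — 2 of them qualify.
Total: 175 + 2 = 177.
Holidays: Dec 16, 2018 (Sun); Dec 31, 2018 (Mon); Feb 20, 2019 (Wed); Feb 26, 2019 (Tue); Apr 8, 2019 (Mon); Apr 19, 2019 (Fri); Apr 29, 2019 (Mon); May 19, 2019 (Sun).
6 of the 8 holidays fall on weekdays; the rest are weekends and were already excluded.
Business days: 177 − 6 = 171.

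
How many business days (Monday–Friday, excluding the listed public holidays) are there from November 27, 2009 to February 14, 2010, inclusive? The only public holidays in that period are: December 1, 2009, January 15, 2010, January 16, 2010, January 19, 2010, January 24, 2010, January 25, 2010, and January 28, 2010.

51 business days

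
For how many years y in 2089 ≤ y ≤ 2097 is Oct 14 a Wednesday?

1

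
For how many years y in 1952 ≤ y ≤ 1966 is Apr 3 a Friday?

Day of week of April 3 in each year:
1952: Thu, 1953: Fri ✓, 1954: Sat, 1955: Sun, 1956: Tue, 1957: Wed, 1958: Thu, 1959: Fri ✓, 1960: Sun, 1961: Mon, 1962: Tue, 1963: Wed, 1964: Fri ✓, 1965: Sat, 1966: Sun
Fridays: 1953, 1959, 1964.

3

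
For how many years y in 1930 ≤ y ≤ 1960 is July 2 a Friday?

Day of week of July 2 in each year:
1930: Wed, 1931: Thu, 1932: Sat, 1933: Sun, 1934: Mon, 1935: Tue, 1936: Thu, 1937: Fri ✓, 1938: Sat, 1939: Sun, 1940: Tue, 1941: Wed, 1942: Thu, 1943: Fri ✓, 1944: Sun, 1945: Mon, 1946: Tue, 1947: Wed, 1948: Fri ✓, 1949: Sat, 1950: Sun, 1951: Mon, 1952: Wed, 1953: Thu, 1954: Fri ✓, 1955: Sat, 1956: Mon, 1957: Tue, 1958: Wed, 1959: Thu, 1960: Sat
Fridays: 1937, 1943, 1948, 1954.

4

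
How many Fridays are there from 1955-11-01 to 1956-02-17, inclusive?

16

1955-11-01 is a Tuesday.
That's 109 days from start to end, counting both.
109 = 7 × 15 + 4, so there are 15 full weeks plus 4 extra days.
Each full week contributes one Friday: 15 so far.
The 4 extra days are Tuesday, Wednesday, Thursday, Friday — 1 of them qualifies.
Total: 15 + 1 = 16.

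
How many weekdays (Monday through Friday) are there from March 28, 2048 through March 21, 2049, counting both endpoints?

March 28, 2048 is a Saturday.
From March 28, 2048 to March 21, 2049 is 359 days inclusive.
359 = 7 × 51 + 2, so there are 51 full weeks plus 2 extra days.
Each full week contributes 5 weekdays (Mon–Fri): 51 × 5 = 255.
The 2 extra days are Sat, Sun — none qualify.
Total: 255 + 0 = 255.

255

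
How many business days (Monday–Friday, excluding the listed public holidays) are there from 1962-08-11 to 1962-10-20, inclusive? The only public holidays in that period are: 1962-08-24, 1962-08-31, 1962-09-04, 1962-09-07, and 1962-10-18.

45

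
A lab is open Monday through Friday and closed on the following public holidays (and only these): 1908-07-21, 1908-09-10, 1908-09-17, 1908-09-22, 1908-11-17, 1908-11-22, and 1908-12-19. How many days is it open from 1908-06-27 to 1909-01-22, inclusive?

1908-06-27 is a Saturday.
The range spans 210 days (inclusive of both endpoints).
210 = 7 × 30, so the span is exactly 30 full weeks.
Each full week contributes 5 weekdays (Mon–Fri): 30 × 5 = 150.
Total: 150.
Holidays: 1908-07-21 (Tue); 1908-09-10 (Thu); 1908-09-17 (Thu); 1908-09-22 (Tue); 1908-11-17 (Tue); 1908-11-22 (Sun); 1908-12-19 (Sat).
5 of the 7 holidays fall on weekdays; the rest are weekends and were already excluded.
Business days: 150 − 5 = 145.

145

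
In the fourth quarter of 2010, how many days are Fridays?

October 1, 2010 is a Friday.
From October 1, 2010 to December 31, 2010 is 92 days inclusive.
92 = 7 × 13 + 1, so there are 13 full weeks plus 1 extra day.
Each full week contributes one Friday: 13 so far.
The 1 extra day is Fri — 1 of them qualifies.
Total: 13 + 1 = 14.

14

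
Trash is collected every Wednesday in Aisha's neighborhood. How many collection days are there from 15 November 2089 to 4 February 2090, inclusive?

15 November 2089 is a Tuesday.
The range spans 82 days (inclusive of both endpoints).
82 = 7 × 11 + 5, so there are 11 full weeks plus 5 extra days.
Each full week contributes one Wednesday: 11 so far.
The 5 extra days are Tue, Wed, Thu, Fri, Sat — 1 of them qualifies.
Total: 11 + 1 = 12.

12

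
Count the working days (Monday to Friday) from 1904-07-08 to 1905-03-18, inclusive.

181 weekdays

1904-07-08 is a Friday.
The range spans 254 days (inclusive of both endpoints).
254 = 7 × 36 + 2, so there are 36 full weeks plus 2 extra days.
Each full week contributes 5 weekdays (Mon–Fri): 36 × 5 = 180.
The 2 extra days are Fri, Sat — 1 of them qualifies.
Total: 180 + 1 = 181.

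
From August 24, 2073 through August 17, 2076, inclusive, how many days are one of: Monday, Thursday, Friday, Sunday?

624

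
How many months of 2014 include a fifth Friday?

A month has five Fridays exactly when Friday falls within its first (length − 28) days.
Jan: 31 days, starts Wed → 5 of Wed, Thu, Fri ✓
Feb: 28 days, starts Sat → 5 of (none)
Mar: 31 days, starts Sat → 5 of Sat, Sun, Mon
Apr: 30 days, starts Tue → 5 of Tue, Wed
May: 31 days, starts Thu → 5 of Thu, Fri, Sat ✓
Jun: 30 days, starts Sun → 5 of Sun, Mon
Jul: 31 days, starts Tue → 5 of Tue, Wed, Thu
Aug: 31 days, starts Fri → 5 of Fri, Sat, Sun ✓
Sep: 30 days, starts Mon → 5 of Mon, Tue
Oct: 31 days, starts Wed → 5 of Wed, Thu, Fri ✓
Nov: 30 days, starts Sat → 5 of Sat, Sun
Dec: 31 days, starts Mon → 5 of Mon, Tue, Wed
Months with five Fridays: Jan, May, Aug, Oct.

4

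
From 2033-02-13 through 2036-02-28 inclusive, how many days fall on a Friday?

2033-02-13 is a Sunday.
That's 1111 days from start to end, counting both.
1111 = 7 × 158 + 5, so there are 158 full weeks plus 5 extra days.
Each full week contributes one Friday: 158 so far.
The 5 extra days are Sun, Mon, Tue, Wed, Thu — none qualify.
Total: 158 + 0 = 158.

158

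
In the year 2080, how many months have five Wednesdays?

A month has five Wednesdays exactly when Wednesday falls within its first (length − 28) days.
Jan: 31 days, starts Mon → 5 of Mon, Tue, Wed ✓
Feb: 29 days, starts Thu → 5 of Thu
Mar: 31 days, starts Fri → 5 of Fri, Sat, Sun
Apr: 30 days, starts Mon → 5 of Mon, Tue
May: 31 days, starts Wed → 5 of Wed, Thu, Fri ✓
Jun: 30 days, starts Sat → 5 of Sat, Sun
Jul: 31 days, starts Mon → 5 of Mon, Tue, Wed ✓
Aug: 31 days, starts Thu → 5 of Thu, Fri, Sat
Sep: 30 days, starts Sun → 5 of Sun, Mon
Oct: 31 days, starts Tue → 5 of Tue, Wed, Thu ✓
Nov: 30 days, starts Fri → 5 of Fri, Sat
Dec: 31 days, starts Sun → 5 of Sun, Mon, Tue
Months with five Wednesdays: Jan, May, Jul, Oct.

4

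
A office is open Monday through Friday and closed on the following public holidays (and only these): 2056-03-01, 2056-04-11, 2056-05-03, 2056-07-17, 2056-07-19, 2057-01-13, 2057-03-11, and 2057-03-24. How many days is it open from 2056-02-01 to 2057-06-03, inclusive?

2056-02-01 is a Tuesday.
The range spans 489 days (inclusive of both endpoints).
489 = 7 × 69 + 6, so there are 69 full weeks plus 6 extra days.
Each full week contributes 5 weekdays (Mon–Fri): 69 × 5 = 345.
The 6 extra days are Tue, Wed, Thu, Fri, Sat, Sun — 4 of them qualify.
Total: 345 + 4 = 349.
Holidays: 2056-03-01 (Wed); 2056-04-11 (Tue); 2056-05-03 (Wed); 2056-07-17 (Mon); 2056-07-19 (Wed); 2057-01-13 (Sat); 2057-03-11 (Sun); 2057-03-24 (Sat).
5 of the 8 holidays fall on weekdays; the rest are weekends and were already excluded.
Business days: 349 − 5 = 344.

344 working days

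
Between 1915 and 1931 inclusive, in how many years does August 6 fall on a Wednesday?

3

Day of week of August 6 in each year:
1915: Fri, 1916: Sun, 1917: Mon, 1918: Tue, 1919: Wed ✓, 1920: Fri, 1921: Sat, 1922: Sun, 1923: Mon, 1924: Wed ✓, 1925: Thu, 1926: Fri, 1927: Sat, 1928: Mon, 1929: Tue, 1930: Wed ✓, 1931: Thu
Wednesdays: 1919, 1924, 1930.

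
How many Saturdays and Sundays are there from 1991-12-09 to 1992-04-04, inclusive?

1991-12-09 is a Monday.
That's 118 days from start to end, counting both.
118 = 7 × 16 + 6, so there are 16 full weeks plus 6 extra days.
Each full week contributes 2 weekend days (Sat, Sun): 16 × 2 = 32.
The 6 extra days are Monday, Tuesday, Wednesday, Thursday, Friday, Saturday — 1 of them qualifies.
Total: 32 + 1 = 33.

33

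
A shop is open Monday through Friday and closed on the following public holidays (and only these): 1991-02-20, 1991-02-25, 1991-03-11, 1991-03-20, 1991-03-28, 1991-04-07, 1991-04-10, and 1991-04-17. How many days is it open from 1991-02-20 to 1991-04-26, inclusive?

1991-02-20 is a Wednesday.
That's 66 days from start to end, counting both.
66 = 7 × 9 + 3, so there are 9 full weeks plus 3 extra days.
Each full week contributes 5 weekdays (Mon–Fri): 9 × 5 = 45.
The 3 extra days are Wed, Thu, Fri — 3 of them qualify.
Total: 45 + 3 = 48.
Holidays: 1991-02-20 (Wed); 1991-02-25 (Mon); 1991-03-11 (Mon); 1991-03-20 (Wed); 1991-03-28 (Thu); 1991-04-07 (Sun); 1991-04-10 (Wed); 1991-04-17 (Wed).
7 of the 8 holidays fall on weekdays; the rest are weekends and were already excluded.
Business days: 48 − 7 = 41.

41 business days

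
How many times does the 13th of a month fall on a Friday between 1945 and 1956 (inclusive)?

Friday-the-13ths by year:
1945: Apr, Jul
1946: Sep, Dec
1947: Jun
1948: Feb, Aug
1949: May
1950: Jan, Oct
1951: Apr, Jul
1952: Jun
1953: Feb, Mar, Nov
1954: Aug
1955: May
1956: Jan, Apr, Jul

21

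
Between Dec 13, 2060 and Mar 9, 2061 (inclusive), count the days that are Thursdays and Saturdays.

Dec 13, 2060 is a Monday.
From Dec 13, 2060 to Mar 9, 2061 is 87 days inclusive.
87 = 7 × 12 + 3, so there are 12 full weeks plus 3 extra days.
Each full week contributes 2 days from the set (Thu, Sat): 12 × 2 = 24.
The 3 extra days are Monday, Tuesday, Wednesday — none qualify.
Total: 24 + 0 = 24.

24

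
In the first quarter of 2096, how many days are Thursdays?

1 January 2096 is a Sunday.
From 1 January 2096 to 31 March 2096 is 91 days inclusive.
91 = 7 × 13, so the span is exactly 13 full weeks.
Each full week contributes one Thursday: 13 so far.

13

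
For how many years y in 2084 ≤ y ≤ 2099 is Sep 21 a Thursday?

Day of week of September 21 in each year:
2084: Thu ✓, 2085: Fri, 2086: Sat, 2087: Sun, 2088: Tue, 2089: Wed, 2090: Thu ✓, 2091: Fri, 2092: Sun, 2093: Mon, 2094: Tue, 2095: Wed, 2096: Fri, 2097: Sat, 2098: Sun, 2099: Mon
Thursdays: 2084, 2090.

2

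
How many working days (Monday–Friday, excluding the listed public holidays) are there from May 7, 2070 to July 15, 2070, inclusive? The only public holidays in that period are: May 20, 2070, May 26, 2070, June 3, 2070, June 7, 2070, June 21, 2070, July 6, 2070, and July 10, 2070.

May 7, 2070 is a Wednesday.
The range spans 70 days (inclusive of both endpoints).
70 = 7 × 10, so the span is exactly 10 full weeks.
Each full week contributes 5 weekdays (Mon–Fri): 10 × 5 = 50.
Holidays: May 20, 2070 (Tue); May 26, 2070 (Mon); June 3, 2070 (Tue); June 7, 2070 (Sat); June 21, 2070 (Sat); July 6, 2070 (Sun); July 10, 2070 (Thu).
4 of the 7 holidays fall on weekdays; the rest are weekends and were already excluded.
Business days: 50 − 4 = 46.

46 working days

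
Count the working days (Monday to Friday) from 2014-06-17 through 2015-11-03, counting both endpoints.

2014-06-17 is a Tuesday.
That's 505 days from start to end, counting both.
505 = 7 × 72 + 1, so there are 72 full weeks plus 1 extra day.
Each full week contributes 5 weekdays (Mon–Fri): 72 × 5 = 360.
The 1 extra day is Tuesday — 1 of them qualifies.
Total: 360 + 1 = 361.

361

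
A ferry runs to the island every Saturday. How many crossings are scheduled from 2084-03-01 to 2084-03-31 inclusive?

2084-03-01 is a Wednesday.
From 2084-03-01 to 2084-03-31 is 31 days inclusive.
31 = 7 × 4 + 3, so there are 4 full weeks plus 3 extra days.
Each full week contributes one Saturday: 4 so far.
The 3 extra days are Wednesday, Thursday, Friday — none qualify.
Total: 4 + 0 = 4.

4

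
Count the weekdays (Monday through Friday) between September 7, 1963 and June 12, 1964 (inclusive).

200

September 7, 1963 is a Saturday.
From September 7, 1963 to June 12, 1964 is 280 days inclusive.
280 = 7 × 40, so the span is exactly 40 full weeks.
Each full week contributes 5 weekdays (Mon–Fri): 40 × 5 = 200.
Total: 200.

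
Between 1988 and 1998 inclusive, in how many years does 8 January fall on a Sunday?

2

Day of week of January 8 in each year:
1988: Fri, 1989: Sun ✓, 1990: Mon, 1991: Tue, 1992: Wed, 1993: Fri, 1994: Sat, 1995: Sun ✓, 1996: Mon, 1997: Wed, 1998: Thu
Sundays: 1989, 1995.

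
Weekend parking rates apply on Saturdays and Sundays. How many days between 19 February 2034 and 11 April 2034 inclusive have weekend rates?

19 February 2034 is a Sunday.
That's 52 days from start to end, counting both.
52 = 7 × 7 + 3, so there are 7 full weeks plus 3 extra days.
Each full week contributes 2 weekend days (Sat, Sun): 7 × 2 = 14.
The 3 extra days are Sunday, Monday, Tuesday — 1 of them qualifies.
Total: 14 + 1 = 15.

15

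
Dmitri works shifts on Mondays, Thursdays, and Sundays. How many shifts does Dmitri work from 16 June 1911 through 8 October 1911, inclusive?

16 June 1911 is a Friday.
That's 115 days from start to end, counting both.
115 = 7 × 16 + 3, so there are 16 full weeks plus 3 extra days.
Each full week contributes 3 days from the set (Mon, Thu, Sun): 16 × 3 = 48.
The 3 extra days are Fri, Sat, Sun — 1 of them qualifies.
Total: 48 + 1 = 49.

49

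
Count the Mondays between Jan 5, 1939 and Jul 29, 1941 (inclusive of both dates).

Jan 5, 1939 is a Thursday.
From Jan 5, 1939 to Jul 29, 1941 is 937 days inclusive.
937 = 7 × 133 + 6, so there are 133 full weeks plus 6 extra days.
Each full week contributes one Monday: 133 so far.
The 6 extra days are Thursday, Friday, Saturday, Sunday, Monday, Tuesday — 1 of them qualifies.
Total: 133 + 1 = 134.

134 Mondays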